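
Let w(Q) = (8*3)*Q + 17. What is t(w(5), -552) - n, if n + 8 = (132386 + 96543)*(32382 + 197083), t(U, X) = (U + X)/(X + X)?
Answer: -57994437046193/1104 ≈ -5.2531e+10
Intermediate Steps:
w(Q) = 17 + 24*Q (w(Q) = 24*Q + 17 = 17 + 24*Q)
t(U, X) = (U + X)/(2*X) (t(U, X) = (U + X)/((2*X)) = (U + X)*(1/(2*X)) = (U + X)/(2*X))
n = 52531192977 (n = -8 + (132386 + 96543)*(32382 + 197083) = -8 + 228929*229465 = -8 + 52531192985 = 52531192977)
t(w(5), -552) - n = (½)*((17 + 24*5) - 552)/(-552) - 1*52531192977 = (½)*(-1/552)*((17 + 120) - 552) - 52531192977 = (½)*(-1/552)*(137 - 552) - 52531192977 = (½)*(-1/552)*(-415) - 52531192977 = 415/1104 - 52531192977 = -57994437046193/1104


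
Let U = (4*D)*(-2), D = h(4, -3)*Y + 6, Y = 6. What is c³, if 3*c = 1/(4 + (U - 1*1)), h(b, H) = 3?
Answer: -1/182284263 ≈ -5.4859e-9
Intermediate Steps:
D = 24 (D = 3*6 + 6 = 18 + 6 = 24)
U = -192 (U = (4*24)*(-2) = 96*(-2) = -192)
c = -1/567 (c = 1/(3*(4 + (-192 - 1*1))) = 1/(3*(4 + (-192 - 1))) = 1/(3*(4 - 193)) = (⅓)/(-189) = (⅓)*(-1/189) = -1/567 ≈ -0.0017637)
c³ = (-1/567)³ = -1/182284263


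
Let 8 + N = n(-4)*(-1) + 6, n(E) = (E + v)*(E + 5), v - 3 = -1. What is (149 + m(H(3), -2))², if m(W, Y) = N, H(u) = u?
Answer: 22201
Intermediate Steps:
v = 2 (v = 3 - 1 = 2)
n(E) = (2 + E)*(5 + E) (n(E) = (E + 2)*(E + 5) = (2 + E)*(5 + E))
N = 0 (N = -8 + ((10 + (-4)² + 7*(-4))*(-1) + 6) = -8 + ((10 + 16 - 28)*(-1) + 6) = -8 + (-2*(-1) + 6) = -8 + (2 + 6) = -8 + 8 = 0)
m(W, Y) = 0
(149 + m(H(3), -2))² = (149 + 0)² = 149² = 22201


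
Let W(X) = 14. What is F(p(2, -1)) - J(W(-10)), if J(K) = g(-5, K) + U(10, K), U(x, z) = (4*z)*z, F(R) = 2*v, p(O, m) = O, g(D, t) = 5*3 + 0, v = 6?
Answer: -787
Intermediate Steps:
g(D, t) = 15 (g(D, t) = 15 + 0 = 15)
F(R) = 12 (F(R) = 2*6 = 12)
U(x, z) = 4*z²
J(K) = 15 + 4*K²
F(p(2, -1)) - J(W(-10)) = 12 - (15 + 4*14²) = 12 - (15 + 4*196) = 12 - (15 + 784) = 12 - 1*799 = 12 - 799 = -787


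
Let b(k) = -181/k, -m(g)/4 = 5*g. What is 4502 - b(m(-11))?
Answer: 990621/220 ≈ 4502.8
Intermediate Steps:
m(g) = -20*g
4502 - b(m(-11)) = 4502 - (-181)/((-20*(-11))) = 4502 - (-181)/220 = 4502 - 1*(-181/220) = 4502 + 181/220 = 990621/220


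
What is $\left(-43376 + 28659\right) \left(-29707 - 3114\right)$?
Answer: $483026657$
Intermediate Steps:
$\left(-43376 + 28659\right) \left(-29707 - 3114\right) = \left(-14717\right) \left(-32821\right) = 483026657$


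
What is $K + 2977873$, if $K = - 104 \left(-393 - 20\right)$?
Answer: $3020825$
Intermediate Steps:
$K = 42952$ ($K = \left(-104\right) \left(-413\right) = 42952$)
$K + 2977873 = 42952 + 2977873 = 3020825$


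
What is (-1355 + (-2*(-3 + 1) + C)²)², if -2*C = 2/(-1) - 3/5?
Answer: 17606901481/10000 ≈ 1.7607e+6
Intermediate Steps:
C = 13/10 (C = -(2/(-1) - 3/5)/2 = -(2*(-1) - 3*⅕)/2 = -(-2 - ⅗)/2 = -½*(-13/5) = 13/10 ≈ 1.3000)
(-1355 + (-2*(-3 + 1) + C)²)² = (-1355 + (-2*(-3 + 1) + 13/10)²)² = (-1355 + (-2*(-2) + 13/10)²)² = (-1355 + (4 + 13/10)²)² = (-1355 + (53/10)²)² = (-1355 + 2809/100)² = (-132691/100)² = 17606901481/10000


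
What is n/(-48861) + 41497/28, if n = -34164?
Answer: 225393501/152012 ≈ 1482.7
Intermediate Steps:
n/(-48861) + 41497/28 = -34164/(-48861) + 41497/28 = -34164*(-1/48861) + 41497*(1/28) = 3796/5429 + 41497/28 = 225393501/152012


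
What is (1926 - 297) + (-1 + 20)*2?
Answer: 1667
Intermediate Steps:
(1926 - 297) + (-1 + 20)*2 = 1629 + 19*2 = 1629 + 38 = 1667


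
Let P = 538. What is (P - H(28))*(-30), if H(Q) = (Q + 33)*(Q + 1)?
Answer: 36930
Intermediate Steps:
H(Q) = (1 + Q)*(33 + Q) (H(Q) = (33 + Q)*(1 + Q) = (1 + Q)*(33 + Q))
(P - H(28))*(-30) = (538 - (33 + 28² + 34*28))*(-30) = (538 - (33 + 784 + 952))*(-30) = (538 - 1*1769)*(-30) = (538 - 1769)*(-30) = -1231*(-30) = 36930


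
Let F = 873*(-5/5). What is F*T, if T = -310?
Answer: 270630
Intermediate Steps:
F = -873 (F = 873*(-5*⅕) = 873*(-1) = -873)
F*T = -873*(-310) = 270630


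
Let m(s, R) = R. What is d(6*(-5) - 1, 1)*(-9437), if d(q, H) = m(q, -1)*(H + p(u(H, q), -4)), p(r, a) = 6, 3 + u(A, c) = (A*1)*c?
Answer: 66059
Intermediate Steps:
u(A, c) = -3 + A*c (u(A, c) = -3 + (A*1)*c = -3 + A*c)
d(q, H) = -6 - H (d(q, H) = -(H + 6) = -(6 + H) = -6 - H)
d(6*(-5) - 1, 1)*(-9437) = (-6 - 1*1)*(-9437) = (-6 - 1)*(-9437) = -7*(-9437) = 66059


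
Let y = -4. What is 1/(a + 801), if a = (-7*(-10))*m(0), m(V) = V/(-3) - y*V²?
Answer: 1/801 ≈ 0.0012484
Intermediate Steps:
m(V) = 4*V² - V/3 (m(V) = V/(-3) - (-4)*V² = V*(-⅓) + 4*V² = -V/3 + 4*V² = 4*V² - V/3)
a = 0 (a = (-7*(-10))*((⅓)*0*(-1 + 12*0)) = 70*((⅓)*0*(-1 + 0)) = 70*((⅓)*0*(-1)) = 70*0 = 0)
1/(a + 801) = 1/(0 + 801) = 1/801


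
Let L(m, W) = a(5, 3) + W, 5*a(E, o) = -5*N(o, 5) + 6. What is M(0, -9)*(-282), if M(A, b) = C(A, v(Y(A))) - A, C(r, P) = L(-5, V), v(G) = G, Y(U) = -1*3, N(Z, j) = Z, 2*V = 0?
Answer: 2538/5 ≈ 507.60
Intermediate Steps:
V = 0 (V = (½)*0 = 0)
a(E, o) = 6/5 - o (a(E, o) = (-5*o + 6)/5 = (6 - 5*o)/5 = 6/5 - o)
Y(U) = -3
L(m, W) = -9/5 + W (L(m, W) = (6/5 - 1*3) + W = (6/5 - 3) + W = -9/5 + W)
C(r, P) = -9/5 (C(r, P) = -9/5 + 0 = -9/5)
M(A, b) = -9/5 - A
M(0, -9)*(-282) = (-9/5 - 1*0)*(-282) = (-9/5 + 0)*(-282) = -9/5*(-282) = 2538/5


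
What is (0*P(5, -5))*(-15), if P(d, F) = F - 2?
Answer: 0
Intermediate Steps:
P(d, F) = -2 + F
(0*P(5, -5))*(-15) = (0*(-2 - 5))*(-15) = (0*(-7))*(-15) = 0*(-15) = 0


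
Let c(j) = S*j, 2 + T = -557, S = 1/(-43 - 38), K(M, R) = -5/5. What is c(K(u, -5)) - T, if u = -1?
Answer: 45280/81 ≈ 559.01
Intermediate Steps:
K(M, R) = -1 (K(M, R) = -5*⅕ = -1)
S = -1/81 (S = 1/(-81) = -1/81 ≈ -0.012346)
T = -559 (T = -2 - 557 = -559)
c(j) = -j/81
c(K(u, -5)) - T = -1/81*(-1) - 1*(-559) = 1/81 + 559 = 45280/81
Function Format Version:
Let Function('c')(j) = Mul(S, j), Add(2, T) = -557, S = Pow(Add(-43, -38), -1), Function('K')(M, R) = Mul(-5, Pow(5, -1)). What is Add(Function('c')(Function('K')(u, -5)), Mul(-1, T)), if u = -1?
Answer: Rational(45280, 81) ≈ 559.01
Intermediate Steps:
Function('K')(M, R) = -1 (Function('K')(M, R) = Mul(-5, Rational(1, 5)) = -1)
S = Rational(-1, 81) (S = Pow(-81, -1) = Rational(-1, 81) ≈ -0.012346)
T = -559 (T = Add(-2, -557) = -559)
Function('c')(j) = Mul(Rational(-1, 81), j)
Add(Function('c')(Function('K')(u, -5)), Mul(-1, T)) = Add(Mul(Rational(-1, 81), -1), Mul(-1, -559)) = Add(Rational(1, 81), 559) = Rational(45280, 81)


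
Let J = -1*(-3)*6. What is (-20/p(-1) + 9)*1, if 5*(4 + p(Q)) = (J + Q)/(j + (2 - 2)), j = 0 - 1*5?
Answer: 1553/117 ≈ 13.273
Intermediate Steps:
j = -5 (j = 0 - 5 = -5)
J = 18 (J = 3*6 = 18)
p(Q) = -118/25 - Q/25 (p(Q) = -4 + ((18 + Q)/(-5 + (2 - 2)))/5 = -4 + ((18 + Q)/(-5 + 0))/5 = -4 + ((18 + Q)/(-5))/5 = -4 + ((18 + Q)*(-⅕))/5 = -4 + (-18/5 - Q/5)/5 = -4 + (-18/25 - Q/25) = -118/25 - Q/25)
(-20/p(-1) + 9)*1 = (-20/(-118/25 - 1/25*(-1)) + 9)*1 = (-20/(-118/25 + 1/25) + 9)*1 = (-20/(-117/25) + 9)*1 = (-20*(-25/117) + 9)*1 = (500/117 + 9)*1 = (1553/117)*1 = 1553/117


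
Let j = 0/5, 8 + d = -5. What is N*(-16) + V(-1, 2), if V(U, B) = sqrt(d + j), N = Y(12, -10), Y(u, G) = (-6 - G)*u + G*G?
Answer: -2368 + I*sqrt(13) ≈ -2368.0 + 3.6056*I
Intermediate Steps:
d = -13 (d = -8 - 5 = -13)
Y(u, G) = G**2 + u*(-6 - G) (Y(u, G) = u*(-6 - G) + G**2 = G**2 + u*(-6 - G))
j = 0 (j = 0*(1/5) = 0)
N = 148 (N = (-10)**2 - 6*12 - 1*(-10)*12 = 100 - 72 + 120 = 148)
V(U, B) = I*sqrt(13) (V(U, B) = sqrt(-13 + 0) = sqrt(-13) = I*sqrt(13))
N*(-16) + V(-1, 2) = 148*(-16) + I*sqrt(13) = -2368 + I*sqrt(13)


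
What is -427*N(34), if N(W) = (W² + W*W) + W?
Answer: -1001742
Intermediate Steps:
N(W) = W + 2*W² (N(W) = (W² + W²) + W = 2*W² + W = W + 2*W²)
-427*N(34) = -14518*(1 + 2*34) = -14518*(1 + 68) = -14518*69 = -427*2346 = -1001742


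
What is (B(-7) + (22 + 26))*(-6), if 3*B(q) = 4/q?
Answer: -2008/7 ≈ -286.86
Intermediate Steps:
B(q) = 4/(3*q) (B(q) = (4/q)/3 = 4/(3*q))
(B(-7) + (22 + 26))*(-6) = ((4/3)/(-7) + (22 + 26))*(-6) = ((4/3)*(-1/7) + 48)*(-6) = (-4/21 + 48)*(-6) = (1004/21)*(-6) = -2008/7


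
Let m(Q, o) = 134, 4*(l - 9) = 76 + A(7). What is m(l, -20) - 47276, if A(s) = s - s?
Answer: -47142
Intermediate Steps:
A(s) = 0
l = 28 (l = 9 + (76 + 0)/4 = 9 + (¼)*76 = 9 + 19 = 28)
m(l, -20) - 47276 = 134 - 47276 = -47142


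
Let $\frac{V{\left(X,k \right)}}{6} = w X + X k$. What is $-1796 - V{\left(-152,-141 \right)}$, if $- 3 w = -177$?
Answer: $-76580$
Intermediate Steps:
$w = 59$ ($w = \left(- \frac{1}{3}\right) \left(-177\right) = 59$)
$V{\left(X,k \right)} = 354 X + 6 X k$ ($V{\left(X,k \right)} = 6 \left(59 X + X k\right) = 354 X + 6 X k$)
$-1796 - V{\left(-152,-141 \right)} = -1796 - 6 \left(-152\right) \left(59 - 141\right) = -1796 - 6 \left(-152\right) \left(-82\right) = -1796 - 74784 = -76580$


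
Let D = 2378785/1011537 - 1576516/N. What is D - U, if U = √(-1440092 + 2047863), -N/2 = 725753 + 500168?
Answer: 3713554618531/1240064450577 - √607771 ≈ -776.60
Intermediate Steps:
N = -2451842 (N = -2*(725753 + 500168) = -2*1225921 = -2451842)
U = √607771 ≈ 779.60
D = 3713554618531/1240064450577 (D = 2378785/1011537 - 1576516/(-2451842) = 2378785*(1/1011537) - 1576516*(-1/2451842) = 2378785/1011537 + 788258/1225921 = 3713554618531/1240064450577 ≈ 2.9946)
D - U = 3713554618531/1240064450577 - √607771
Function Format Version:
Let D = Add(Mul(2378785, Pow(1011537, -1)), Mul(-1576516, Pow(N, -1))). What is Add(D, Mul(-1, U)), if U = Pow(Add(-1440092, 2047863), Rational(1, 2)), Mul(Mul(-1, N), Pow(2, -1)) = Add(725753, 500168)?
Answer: Add(Rational(3713554618531, 1240064450577), Mul(-1, Pow(607771, Rational(1, 2)))) ≈ -776.60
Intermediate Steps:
N = -2451842 (N = Mul(-2, Add(725753, 500168)) = Mul(-2, 1225921) = -2451842)
U = Pow(607771, Rational(1, 2)) ≈ 779.60
D = Rational(3713554618531, 1240064450577) (D = Add(Mul(2378785, Pow(1011537, -1)), Mul(-1576516, Pow(-2451842, -1))) = Add(Mul(2378785, Rational(1, 1011537)), Mul(-1576516, Rational(-1, 2451842))) = Add(Rational(2378785, 1011537), Rational(788258, 1225921)) = Rational(3713554618531, 1240064450577) ≈ 2.9946)
Add(D, Mul(-1, U)) = Add(Rational(3713554618531, 1240064450577), Mul(-1, Pow(607771, Rational(1, 2))))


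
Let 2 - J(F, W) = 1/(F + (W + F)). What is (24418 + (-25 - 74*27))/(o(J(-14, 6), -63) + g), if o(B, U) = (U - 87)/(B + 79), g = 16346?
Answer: 39930285/29141618 ≈ 1.3702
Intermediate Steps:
J(F, W) = 2 - 1/(W + 2*F) (J(F, W) = 2 - 1/(F + (W + F)) = 2 - 1/(F + (F + W)) = 2 - 1/(W + 2*F))
o(B, U) = (-87 + U)/(79 + B)
(24418 + (-25 - 74*27))/(o(J(-14, 6), -63) + g) = (24418 + (-25 - 74*27))/((-87 - 63)/(79 + (-1 + 2*6 + 4*(-14))/(6 + 2*(-14))) + 16346) = (24418 + (-25 - 1998))/(-150/(79 + (-1 + 12 - 56)/(6 - 28)) + 16346) = (24418 - 2023)/(-150/(79 - 45/(-22)) + 16346) = 22395/(-150/(79 - 1/22*(-45)) + 16346) = 22395/(-150/(79 + 45/22) + 16346) = 22395/(-150/(1783/22) + 16346) = 22395/((22/1783)*(-150) + 16346) = 22395/(-3300/1783 + 16346) = 22395/(29141618/1783) = 22395*(1783/29141618) = 39930285/29141618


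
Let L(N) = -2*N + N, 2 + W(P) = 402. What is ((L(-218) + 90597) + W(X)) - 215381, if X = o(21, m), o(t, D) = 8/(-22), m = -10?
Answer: -124166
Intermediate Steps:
o(t, D) = -4/11 (o(t, D) = 8*(-1/22) = -4/11)
X = -4/11 ≈ -0.36364
W(P) = 400 (W(P) = -2 + 402 = 400)
L(N) = -N
((L(-218) + 90597) + W(X)) - 215381 = ((-1*(-218) + 90597) + 400) - 215381 = ((218 + 90597) + 400) - 215381 = (90815 + 400) - 215381 = 91215 - 215381 = -124166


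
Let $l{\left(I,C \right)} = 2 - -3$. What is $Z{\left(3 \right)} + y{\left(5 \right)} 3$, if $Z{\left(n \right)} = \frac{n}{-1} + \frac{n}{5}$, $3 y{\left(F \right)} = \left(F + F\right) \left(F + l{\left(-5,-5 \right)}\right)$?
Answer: $\frac{488}{5} \approx 97.6$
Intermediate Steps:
$l{\left(I,C \right)} = 5$ ($l{\left(I,C \right)} = 2 + 3 = 5$)
$y{\left(F \right)} = \frac{2 F \left(5 + F\right)}{3}$ ($y{\left(F \right)} = \frac{\left(F + F\right) \left(F + 5\right)}{3} = \frac{2 F \left(5 + F\right)}{3}$)
$Z{\left(n \right)} = - \frac{4 n}{5}$ ($Z{\left(n \right)} = n \left(-1\right) + n \frac{1}{5} = - n + \frac{n}{5} = - \frac{4 n}{5}$)
$Z{\left(3 \right)} + y{\left(5 \right)} 3 = \left(- \frac{4}{5}\right) 3 + \frac{2}{3} \cdot 5 \left(5 + 5\right) 3 = - \frac{12}{5} + \frac{2}{3} \cdot 5 \cdot 10 \cdot 3 = - \frac{12}{5} + \frac{100}{3} \cdot 3 = - \frac{12}{5} + 100 = \frac{488}{5}$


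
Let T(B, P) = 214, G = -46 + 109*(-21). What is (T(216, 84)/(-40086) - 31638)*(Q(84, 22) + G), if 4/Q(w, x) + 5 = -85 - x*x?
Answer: 424953978189527/5752341 ≈ 7.3875e+7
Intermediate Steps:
G = -2335 (G = -46 - 2289 = -2335)
Q(w, x) = 4/(-90 - x²) (Q(w, x) = 4/(-5 + (-85 - x*x)) = 4/(-5 + (-85 - x²)) = 4/(-90 - x²))
(T(216, 84)/(-40086) - 31638)*(Q(84, 22) + G) = (214/(-40086) - 31638)*(-4/(90 + 22²) - 2335) = (214*(-1/40086) - 31638)*(-4/(90 + 484) - 2335) = (-107/20043 - 31638)*(-4/574 - 2335) = -634120541*(-4*1/574 - 2335)/20043 = -634120541*(-2/287 - 2335)/20043 = -634120541/20043*(-670147/287) = 424953978189527/5752341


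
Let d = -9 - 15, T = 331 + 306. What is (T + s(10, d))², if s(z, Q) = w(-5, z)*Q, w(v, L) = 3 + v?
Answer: 469225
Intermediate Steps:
T = 637
d = -24
s(z, Q) = -2*Q (s(z, Q) = (3 - 5)*Q = -2*Q)
(T + s(10, d))² = (637 - 2*(-24))² = (637 + 48)² = 685² = 469225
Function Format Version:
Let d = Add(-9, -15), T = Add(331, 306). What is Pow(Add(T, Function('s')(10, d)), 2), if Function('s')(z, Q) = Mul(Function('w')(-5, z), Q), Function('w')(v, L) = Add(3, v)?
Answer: 469225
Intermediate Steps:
T = 637
d = -24
Function('s')(z, Q) = Mul(-2, Q) (Function('s')(z, Q) = Mul(Add(3, -5), Q) = Mul(-2, Q))
Pow(Add(T, Function('s')(10, d)), 2) = Pow(Add(637, Mul(-2, -24)), 2) = Pow(Add(637, 48), 2) = Pow(685, 2) = 469225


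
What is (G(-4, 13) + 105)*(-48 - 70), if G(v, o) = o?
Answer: -13924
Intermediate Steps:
(G(-4, 13) + 105)*(-48 - 70) = (13 + 105)*(-48 - 70) = 118*(-118) = -13924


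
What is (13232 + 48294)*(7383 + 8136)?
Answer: 954821994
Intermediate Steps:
(13232 + 48294)*(7383 + 8136) = 61526*15519 = 954821994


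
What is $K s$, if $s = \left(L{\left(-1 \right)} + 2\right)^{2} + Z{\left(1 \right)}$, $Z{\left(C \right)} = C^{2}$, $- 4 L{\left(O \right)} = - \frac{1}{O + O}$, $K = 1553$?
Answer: $\frac{448817}{64} \approx 7012.8$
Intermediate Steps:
$L{\left(O \right)} = \frac{1}{8 O}$ ($L{\left(O \right)} = - \frac{\left(-1\right) \frac{1}{O + O}}{4} = - \frac{\left(-1\right) \frac{1}{2 O}}{4} = - \frac{\left(- \frac{1}{2}\right) \frac{1}{O}}{4} = \frac{1}{8 O}$)
$s = \frac{289}{64}$ ($s = \left(\frac{1}{8 \left(-1\right)} + 2\right)^{2} + 1^{2} = \left(\frac{1}{8} \left(-1\right) + 2\right)^{2} + 1 = \left(- \frac{1}{8} + 2\right)^{2} + 1 = \left(\frac{15}{8}\right)^{2} + 1 = \frac{225}{64} + 1 = \frac{289}{64} \approx 4.5156$)
$K s = 1553 \cdot \frac{289}{64} = \frac{448817}{64}$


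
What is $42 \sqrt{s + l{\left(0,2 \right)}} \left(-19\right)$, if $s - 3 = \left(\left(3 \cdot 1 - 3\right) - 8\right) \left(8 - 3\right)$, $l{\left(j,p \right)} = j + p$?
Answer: $- 798 i \sqrt{35} \approx - 4721.0 i$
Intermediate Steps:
$s = -37$ ($s = 3 + \left(\left(3 \cdot 1 - 3\right) - 8\right) \left(8 - 3\right) = 3 + \left(\left(3 - 3\right) - 8\right) 5 = 3 + \left(0 - 8\right) 5 = 3 - 40 = -37$)
$42 \sqrt{s + l{\left(0,2 \right)}} \left(-19\right) = 42 \sqrt{-37 + \left(0 + 2\right)} \left(-19\right) = 42 \sqrt{-37 + 2} \left(-19\right) = 42 \sqrt{-35} \left(-19\right) = 42 i \sqrt{35} \left(-19\right) = - 798 i \sqrt{35}$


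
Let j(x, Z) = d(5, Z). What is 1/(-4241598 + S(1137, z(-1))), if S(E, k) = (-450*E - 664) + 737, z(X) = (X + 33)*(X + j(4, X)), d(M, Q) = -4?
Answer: -1/4753175 ≈ -2.1039e-7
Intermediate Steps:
j(x, Z) = -4
z(X) = (-4 + X)*(33 + X) (z(X) = (X + 33)*(X - 4) = (33 + X)*(-4 + X) = (-4 + X)*(33 + X))
S(E, k) = 73 - 450*E (S(E, k) = (-664 - 450*E) + 737 = 73 - 450*E)
1/(-4241598 + S(1137, z(-1))) = 1/(-4241598 + (73 - 450*1137)) = 1/(-4241598 + (73 - 511650)) = 1/(-4241598 - 511577) = 1/(-4753175) = -1/4753175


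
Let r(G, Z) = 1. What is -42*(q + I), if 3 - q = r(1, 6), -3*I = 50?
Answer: 616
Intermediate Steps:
I = -50/3 (I = -⅓*50 = -50/3 ≈ -16.667)
q = 2 (q = 3 - 1*1 = 3 - 1 = 2)
-42*(q + I) = -42*(2 - 50/3) = -42*(-44/3) = 616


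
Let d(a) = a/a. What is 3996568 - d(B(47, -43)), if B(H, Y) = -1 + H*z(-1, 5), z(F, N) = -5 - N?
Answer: 3996567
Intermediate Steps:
B(H, Y) = -1 - 10*H (B(H, Y) = -1 + H*(-5 - 1*5) = -1 + H*(-5 - 5) = -1 + H*(-10) = -1 - 10*H)
d(a) = 1
3996568 - d(B(47, -43)) = 3996568 - 1*1 = 3996568 - 1 = 3996567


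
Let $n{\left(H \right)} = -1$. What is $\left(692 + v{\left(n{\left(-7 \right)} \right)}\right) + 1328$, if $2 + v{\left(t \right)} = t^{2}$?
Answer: $2019$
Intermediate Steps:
$v{\left(t \right)} = -2 + t^{2}$
$\left(692 + v{\left(n{\left(-7 \right)} \right)}\right) + 1328 = \left(692 - \left(2 - \left(-1\right)^{2}\right)\right) + 1328 = \left(692 + \left(-2 + 1\right)\right) + 1328 = \left(692 - 1\right) + 1328 = 691 + 1328 = 2019$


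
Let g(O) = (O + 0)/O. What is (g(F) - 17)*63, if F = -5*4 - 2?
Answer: -1008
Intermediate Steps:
F = -22 (F = -20 - 2 = -22)
g(O) = 1 (g(O) = O/O = 1)
(g(F) - 17)*63 = (1 - 17)*63 = -16*63 = -1008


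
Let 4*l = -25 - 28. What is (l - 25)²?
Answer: 23409/16 ≈ 1463.1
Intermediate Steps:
l = -53/4 (l = (-25 - 28)/4 = (¼)*(-53) = -53/4 ≈ -13.250)
(l - 25)² = (-53/4 - 25)² = (-153/4)² = 23409/16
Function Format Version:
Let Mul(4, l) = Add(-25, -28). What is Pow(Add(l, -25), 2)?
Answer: Rational(23409, 16) ≈ 1463.1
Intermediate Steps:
l = Rational(-53, 4) (l = Mul(Rational(1, 4), Add(-25, -28)) = Mul(Rational(1, 4), -53) = Rational(-53, 4) ≈ -13.250)
Pow(Add(l, -25), 2) = Pow(Add(Rational(-53, 4), -25), 2) = Pow(Rational(-153, 4), 2) = Rational(23409, 16)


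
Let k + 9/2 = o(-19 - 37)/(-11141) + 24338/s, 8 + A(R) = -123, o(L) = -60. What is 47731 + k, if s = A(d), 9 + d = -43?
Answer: 138768601767/2918942 ≈ 47541.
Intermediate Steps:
d = -52 (d = -9 - 43 = -52)
A(R) = -131 (A(R) = -8 - 123 = -131)
s = -131
k = -555418835/2918942 (k = -9/2 + (-60/(-11141) + 24338/(-131)) = -9/2 + (-60*(-1/11141) + 24338*(-1/131)) = -9/2 + (60/11141 - 24338/131) = -9/2 - 271141798/1459471 = -555418835/2918942 ≈ -190.28)
47731 + k = 47731 - 555418835/2918942 = 138768601767/2918942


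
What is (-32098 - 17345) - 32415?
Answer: -81858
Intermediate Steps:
(-32098 - 17345) - 32415 = -49443 - 32415 = -81858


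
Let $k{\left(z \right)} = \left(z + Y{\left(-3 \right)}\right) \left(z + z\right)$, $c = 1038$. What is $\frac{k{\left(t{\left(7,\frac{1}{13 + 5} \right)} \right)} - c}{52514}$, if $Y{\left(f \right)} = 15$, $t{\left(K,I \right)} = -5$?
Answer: $- \frac{569}{26257} \approx -0.02167$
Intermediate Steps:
$k{\left(z \right)} = 2 z \left(15 + z\right)$ ($k{\left(z \right)} = \left(z + 15\right) \left(z + z\right) = \left(15 + z\right) 2 z = 2 z \left(15 + z\right)$)
$\frac{k{\left(t{\left(7,\frac{1}{13 + 5} \right)} \right)} - c}{52514} = \frac{2 \left(-5\right) \left(15 - 5\right) - 1038}{52514} = \left(2 \left(-5\right) 10 - 1038\right) \frac{1}{52514} = \left(-100 - 1038\right) \frac{1}{52514} = \left(-1138\right) \frac{1}{52514} = - \frac{569}{26257}$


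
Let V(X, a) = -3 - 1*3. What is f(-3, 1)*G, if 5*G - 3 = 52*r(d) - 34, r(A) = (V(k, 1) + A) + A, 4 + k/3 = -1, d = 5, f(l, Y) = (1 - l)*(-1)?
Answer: -708/5 ≈ -141.60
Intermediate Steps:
f(l, Y) = -1 + l
k = -15 (k = -12 + 3*(-1) = -12 - 3 = -15)
V(X, a) = -6 (V(X, a) = -3 - 3 = -6)
r(A) = -6 + 2*A (r(A) = (-6 + A) + A = -6 + 2*A)
G = 177/5 (G = ⅗ + (52*(-6 + 2*5) - 34)/5 = ⅗ + (52*(-6 + 10) - 34)/5 = ⅗ + (52*4 - 34)/5 = ⅗ + (208 - 34)/5 = ⅗ + (⅕)*174 = ⅗ + 174/5 = 177/5 ≈ 35.400)
f(-3, 1)*G = (-1 - 3)*(177/5) = -4*177/5 = -708/5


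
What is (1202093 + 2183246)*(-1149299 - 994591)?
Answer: -7257794428710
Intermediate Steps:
(1202093 + 2183246)*(-1149299 - 994591) = 3385339*(-2143890) = -7257794428710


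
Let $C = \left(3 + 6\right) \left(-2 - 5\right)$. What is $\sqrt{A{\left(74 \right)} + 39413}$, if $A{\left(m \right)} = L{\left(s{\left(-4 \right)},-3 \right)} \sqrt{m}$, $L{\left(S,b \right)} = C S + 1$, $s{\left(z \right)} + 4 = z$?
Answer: $\sqrt{39413 + 505 \sqrt{74}} \approx 209.18$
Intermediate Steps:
$s{\left(z \right)} = -4 + z$
$C = -63$ ($C = 9 \left(-7\right) = -63$)
$L{\left(S,b \right)} = 1 - 63 S$ ($L{\left(S,b \right)} = - 63 S + 1 = 1 - 63 S$)
$A{\left(m \right)} = 505 \sqrt{m}$ ($A{\left(m \right)} = \left(1 - 63 \left(-4 - 4\right)\right) \sqrt{m} = \left(1 - -504\right) \sqrt{m} = \left(1 + 504\right) \sqrt{m} = 505 \sqrt{m}$)
$\sqrt{A{\left(74 \right)} + 39413} = \sqrt{505 \sqrt{74} + 39413} = \sqrt{39413 + 505 \sqrt{74}}$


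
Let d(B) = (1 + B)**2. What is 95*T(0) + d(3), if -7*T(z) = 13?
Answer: -1123/7 ≈ -160.43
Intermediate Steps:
T(z) = -13/7 (T(z) = -1/7*13 = -13/7)
95*T(0) + d(3) = 95*(-13/7) + (1 + 3)**2 = -1235/7 + 4**2 = -1235/7 + 16 = -1123/7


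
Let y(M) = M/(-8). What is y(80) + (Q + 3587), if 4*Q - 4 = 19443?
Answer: 33755/4 ≈ 8438.8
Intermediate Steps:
Q = 19447/4 (Q = 1 + (¼)*19443 = 1 + 19443/4 = 19447/4 ≈ 4861.8)
y(M) = -M/8 (y(M) = M*(-⅛) = -M/8)
y(80) + (Q + 3587) = -⅛*80 + (19447/4 + 3587) = -10 + 33795/4 = 33755/4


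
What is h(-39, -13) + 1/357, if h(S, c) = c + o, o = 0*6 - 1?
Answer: -4997/357 ≈ -13.997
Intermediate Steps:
o = -1 (o = 0 - 1 = -1)
h(S, c) = -1 + c (h(S, c) = c - 1 = -1 + c)
h(-39, -13) + 1/357 = (-1 - 13) + 1/357 = -14 + 1/357 = -4997/357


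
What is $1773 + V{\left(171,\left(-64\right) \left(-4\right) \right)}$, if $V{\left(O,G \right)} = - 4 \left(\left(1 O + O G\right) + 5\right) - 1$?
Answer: $-174036$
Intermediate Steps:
$V{\left(O,G \right)} = -21 - 4 O - 4 G O$ ($V{\left(O,G \right)} = - 4 \left(\left(O + G O\right) + 5\right) - 1 = - 4 \left(5 + O + G O\right) - 1 = \left(-20 - 4 O - 4 G O\right) - 1 = -21 - 4 O - 4 G O$)
$1773 + V{\left(171,\left(-64\right) \left(-4\right) \right)} = 1773 - \left(705 + 4 \left(\left(-64\right) \left(-4\right)\right) 171\right) = 1773 - \left(705 + 175104\right) = 1773 - 175809 = -174036$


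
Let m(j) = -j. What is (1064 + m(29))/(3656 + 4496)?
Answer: 1035/8152 ≈ 0.12696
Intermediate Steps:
(1064 + m(29))/(3656 + 4496) = (1064 - 1*29)/(3656 + 4496) = (1064 - 29)/8152 = 1035*(1/8152) = 1035/8152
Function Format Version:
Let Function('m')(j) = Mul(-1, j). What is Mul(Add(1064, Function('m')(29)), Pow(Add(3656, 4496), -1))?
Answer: Rational(1035, 8152) ≈ 0.12696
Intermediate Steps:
Mul(Add(1064, Function('m')(29)), Pow(Add(3656, 4496), -1)) = Mul(Add(1064, Mul(-1, 29)), Pow(Add(3656, 4496), -1)) = Mul(Add(1064, -29), Pow(8152, -1)) = Mul(1035, Rational(1, 8152)) = Rational(1035, 8152)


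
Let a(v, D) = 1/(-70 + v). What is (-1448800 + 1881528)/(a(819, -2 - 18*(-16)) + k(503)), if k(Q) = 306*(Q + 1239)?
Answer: 324113272/399255949 ≈ 0.81179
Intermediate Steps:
k(Q) = 379134 + 306*Q (k(Q) = 306*(1239 + Q) = 379134 + 306*Q)
(-1448800 + 1881528)/(a(819, -2 - 18*(-16)) + k(503)) = (-1448800 + 1881528)/(1/(-70 + 819) + (379134 + 306*503)) = 432728/(1/749 + (379134 + 153918)) = 432728/(1/749 + 533052) = 432728/(399255949/749) = 432728*(749/399255949) = 324113272/399255949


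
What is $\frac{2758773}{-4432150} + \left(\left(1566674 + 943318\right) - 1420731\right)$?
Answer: $\frac{4827765382377}{4432150} \approx 1.0893 \cdot 10^{6}$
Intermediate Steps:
$\frac{2758773}{-4432150} + \left(\left(1566674 + 943318\right) - 1420731\right) = 2758773 \left(- \frac{1}{4432150}\right) + \left(2509992 - 1420731\right) = - \frac{2758773}{4432150} + 1089261 = \frac{4827765382377}{4432150}$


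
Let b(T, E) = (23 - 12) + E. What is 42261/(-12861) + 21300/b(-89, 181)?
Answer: 7384033/68592 ≈ 107.65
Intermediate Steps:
b(T, E) = 11 + E
42261/(-12861) + 21300/b(-89, 181) = 42261/(-12861) + 21300/(11 + 181) = 42261*(-1/12861) + 21300/192 = -14087/4287 + 21300*(1/192) = -14087/4287 + 1775/16 = 7384033/68592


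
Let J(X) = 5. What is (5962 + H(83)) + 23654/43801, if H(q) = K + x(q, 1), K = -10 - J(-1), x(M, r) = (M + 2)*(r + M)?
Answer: 573247341/43801 ≈ 13088.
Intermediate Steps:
x(M, r) = (2 + M)*(M + r)
K = -15 (K = -10 - 1*5 = -10 - 5 = -15)
H(q) = -13 + q² + 3*q (H(q) = -15 + (q² + 2*q + 2*1 + q*1) = -15 + (q² + 2*q + 2 + q) = -15 + (2 + q² + 3*q) = -13 + q² + 3*q)
(5962 + H(83)) + 23654/43801 = (5962 + (-13 + 83² + 3*83)) + 23654/43801 = (5962 + (-13 + 6889 + 249)) + 23654*(1/43801) = (5962 + 7125) + 23654/43801 = 13087 + 23654/43801 = 573247341/43801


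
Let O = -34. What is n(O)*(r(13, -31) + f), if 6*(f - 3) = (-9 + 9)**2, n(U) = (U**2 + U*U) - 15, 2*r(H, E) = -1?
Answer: 11485/2 ≈ 5742.5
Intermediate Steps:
r(H, E) = -1/2 (r(H, E) = (1/2)*(-1) = -1/2)
n(U) = -15 + 2*U**2 (n(U) = (U**2 + U**2) - 15 = 2*U**2 - 15 = -15 + 2*U**2)
f = 3 (f = 3 + (-9 + 9)**2/6 = 3 + (1/6)*0**2 = 3 + (1/6)*0 = 3 + 0 = 3)
n(O)*(r(13, -31) + f) = (-15 + 2*(-34)**2)*(-1/2 + 3) = (-15 + 2*1156)*(5/2) = (-15 + 2312)*(5/2) = 2297*(5/2) = 11485/2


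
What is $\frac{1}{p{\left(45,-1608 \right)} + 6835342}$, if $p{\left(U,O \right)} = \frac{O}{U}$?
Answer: $\frac{15}{102529594} \approx 1.463 \cdot 10^{-7}$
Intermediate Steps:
$\frac{1}{p{\left(45,-1608 \right)} + 6835342} = \frac{1}{- \frac{1608}{45} + 6835342} = \frac{1}{\left(-1608\right) \frac{1}{45} + 6835342} = \frac{1}{- \frac{536}{15} + 6835342} = \frac{1}{\frac{102529594}{15}} = \frac{15}{102529594}$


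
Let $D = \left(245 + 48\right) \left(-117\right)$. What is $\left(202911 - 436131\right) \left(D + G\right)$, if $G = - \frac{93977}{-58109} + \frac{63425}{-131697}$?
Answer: $\frac{20394023465223442060}{2550926991} \approx 7.9948 \cdot 10^{9}$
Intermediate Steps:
$G = \frac{8690925644}{7652780973}$ ($G = \left(-93977\right) \left(- \frac{1}{58109}\right) + 63425 \left(- \frac{1}{131697}\right) = \frac{93977}{58109} - \frac{63425}{131697} = \frac{8690925644}{7652780973} \approx 1.1357$)
$D = -34281$ ($D = 293 \left(-117\right) = -34281$)
$\left(202911 - 436131\right) \left(D + G\right) = \left(202911 - 436131\right) \left(-34281 + \frac{8690925644}{7652780973}\right) = \left(-233220\right) \left(- \frac{262336293609769}{7652780973}\right) = \frac{20394023465223442060}{2550926991}$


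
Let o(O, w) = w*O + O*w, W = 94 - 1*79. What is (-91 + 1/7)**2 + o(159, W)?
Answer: 638226/49 ≈ 13025.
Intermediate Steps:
W = 15 (W = 94 - 79 = 15)
o(O, w) = 2*O*w (o(O, w) = O*w + O*w = 2*O*w)
(-91 + 1/7)**2 + o(159, W) = (-91 + 1/7)**2 + 2*159*15 = (-91 + 1/7)**2 + 4770 = (-636/7)**2 + 4770 = 404496/49 + 4770 = 638226/49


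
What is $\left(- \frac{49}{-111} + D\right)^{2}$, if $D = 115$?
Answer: $\frac{164198596}{12321} \approx 13327.0$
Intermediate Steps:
$\left(- \frac{49}{-111} + D\right)^{2} = \left(- \frac{49}{-111} + 115\right)^{2} = \left(\left(-49\right) \left(- \frac{1}{111}\right) + 115\right)^{2} = \left(\frac{49}{111} + 115\right)^{2} = \left(\frac{12814}{111}\right)^{2} = \frac{164198596}{12321}$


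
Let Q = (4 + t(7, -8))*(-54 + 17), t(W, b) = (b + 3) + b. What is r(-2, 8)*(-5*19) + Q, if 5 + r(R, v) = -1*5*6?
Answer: 3658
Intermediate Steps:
t(W, b) = 3 + 2*b (t(W, b) = (3 + b) + b = 3 + 2*b)
r(R, v) = -35 (r(R, v) = -5 - 1*5*6 = -5 - 5*6 = -5 - 30 = -35)
Q = 333 (Q = (4 + (3 + 2*(-8)))*(-54 + 17) = (4 + (3 - 16))*(-37) = (4 - 13)*(-37) = -9*(-37) = 333)
r(-2, 8)*(-5*19) + Q = -(-175)*19 + 333 = -35*(-95) + 333 = 3325 + 333 = 3658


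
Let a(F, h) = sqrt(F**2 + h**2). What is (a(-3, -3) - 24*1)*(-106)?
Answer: 2544 - 318*sqrt(2) ≈ 2094.3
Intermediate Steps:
(a(-3, -3) - 24*1)*(-106) = (sqrt((-3)**2 + (-3)**2) - 24*1)*(-106) = (sqrt(9 + 9) - 24)*(-106) = (sqrt(18) - 24)*(-106) = (3*sqrt(2) - 24)*(-106) = (-24 + 3*sqrt(2))*(-106) = 2544 - 318*sqrt(2)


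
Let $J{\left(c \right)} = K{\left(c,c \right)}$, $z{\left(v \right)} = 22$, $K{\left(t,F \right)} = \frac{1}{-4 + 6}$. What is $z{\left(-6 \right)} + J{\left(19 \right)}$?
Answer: $\frac{45}{2} \approx 22.5$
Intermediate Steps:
$K{\left(t,F \right)} = \frac{1}{2}$
$J{\left(c \right)} = \frac{1}{2}$
$z{\left(-6 \right)} + J{\left(19 \right)} = 22 + \frac{1}{2} = \frac{45}{2}$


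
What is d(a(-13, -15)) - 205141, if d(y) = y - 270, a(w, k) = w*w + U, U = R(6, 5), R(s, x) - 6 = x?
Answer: -205231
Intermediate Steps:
R(s, x) = 6 + x
U = 11 (U = 6 + 5 = 11)
a(w, k) = 11 + w² (a(w, k) = w*w + 11 = w² + 11 = 11 + w²)
d(y) = -270 + y
d(a(-13, -15)) - 205141 = (-270 + (11 + (-13)²)) - 205141 = (-270 + (11 + 169)) - 205141 = (-270 + 180) - 205141 = -90 - 205141 = -205231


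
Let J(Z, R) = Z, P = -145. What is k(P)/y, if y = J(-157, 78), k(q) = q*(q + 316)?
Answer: 24795/157 ≈ 157.93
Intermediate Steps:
k(q) = q*(316 + q)
y = -157
k(P)/y = -145*(316 - 145)/(-157) = -145*171*(-1/157) = -24795*(-1/157) = 24795/157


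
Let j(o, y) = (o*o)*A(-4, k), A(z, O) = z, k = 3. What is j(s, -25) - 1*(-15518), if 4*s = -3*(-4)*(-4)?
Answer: 14942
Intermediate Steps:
s = -12 (s = (-3*(-4)*(-4))/4 = (12*(-4))/4 = (¼)*(-48) = -12)
j(o, y) = -4*o² (j(o, y) = (o*o)*(-4) = o²*(-4) = -4*o²)
j(s, -25) - 1*(-15518) = -4*(-12)² - 1*(-15518) = -4*144 + 15518 = -576 + 15518 = 14942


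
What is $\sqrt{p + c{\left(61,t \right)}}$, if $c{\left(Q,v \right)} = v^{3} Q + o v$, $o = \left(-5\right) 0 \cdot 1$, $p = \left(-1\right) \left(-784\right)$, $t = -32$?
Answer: $4 i \sqrt{124879} \approx 1413.5 i$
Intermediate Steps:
$p = 784$
$o = 0$ ($o = 0 \cdot 1 = 0$)
$c{\left(Q,v \right)} = Q v^{3}$ ($c{\left(Q,v \right)} = v^{3} Q + 0 v = Q v^{3} + 0 = Q v^{3}$)
$\sqrt{p + c{\left(61,t \right)}} = \sqrt{784 + 61 \left(-32\right)^{3}} = \sqrt{784 + 61 \left(-32768\right)} = \sqrt{784 - 1998848} = \sqrt{-1998064} = 4 i \sqrt{124879}$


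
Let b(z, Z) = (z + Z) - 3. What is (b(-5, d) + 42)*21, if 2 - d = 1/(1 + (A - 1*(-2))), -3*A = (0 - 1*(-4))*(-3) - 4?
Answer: 18837/25 ≈ 753.48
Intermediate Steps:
A = 16/3 (A = -((0 - 1*(-4))*(-3) - 4)/3 = -((0 + 4)*(-3) - 4)/3 = -(4*(-3) - 4)/3 = -(-12 - 4)/3 = -⅓*(-16) = 16/3 ≈ 5.3333)
d = 47/25 (d = 2 - 1/(1 + (16/3 - 1*(-2))) = 2 - 1/(1 + (16/3 + 2)) = 2 - 1/(1 + 22/3) = 2 - 1/25/3 = 2 - 1*3/25 = 2 - 3/25 = 47/25 ≈ 1.8800)
b(z, Z) = -3 + Z + z (b(z, Z) = (Z + z) - 3 = -3 + Z + z)
(b(-5, d) + 42)*21 = ((-3 + 47/25 - 5) + 42)*21 = (-153/25 + 42)*21 = (897/25)*21 = 18837/25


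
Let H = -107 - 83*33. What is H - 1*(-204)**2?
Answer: -44462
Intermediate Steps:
H = -2846 (H = -107 - 2739 = -2846)
H - 1*(-204)**2 = -2846 - 1*(-204)**2 = -2846 - 1*41616 = -2846 - 41616 = -44462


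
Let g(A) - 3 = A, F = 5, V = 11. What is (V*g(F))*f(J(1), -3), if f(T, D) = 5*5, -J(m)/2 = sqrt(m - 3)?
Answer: 2200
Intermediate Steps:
J(m) = -2*sqrt(-3 + m) (J(m) = -2*sqrt(m - 3) = -2*sqrt(-3 + m))
g(A) = 3 + A
f(T, D) = 25
(V*g(F))*f(J(1), -3) = (11*(3 + 5))*25 = (11*8)*25 = 88*25 = 2200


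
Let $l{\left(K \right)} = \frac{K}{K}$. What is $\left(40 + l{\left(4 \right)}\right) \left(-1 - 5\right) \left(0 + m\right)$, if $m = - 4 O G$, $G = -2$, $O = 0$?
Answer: $0$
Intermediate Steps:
$m = 0$ ($m = \left(-4\right) 0 \left(-2\right) = 0 \left(-2\right) = 0$)
$l{\left(K \right)} = 1$
$\left(40 + l{\left(4 \right)}\right) \left(-1 - 5\right) \left(0 + m\right) = \left(40 + 1\right) \left(-1 - 5\right) \left(0 + 0\right) = 41 \left(-1 - 5\right) 0 = 41 \left(\left(-6\right) 0\right) = 41 \cdot 0 = 0$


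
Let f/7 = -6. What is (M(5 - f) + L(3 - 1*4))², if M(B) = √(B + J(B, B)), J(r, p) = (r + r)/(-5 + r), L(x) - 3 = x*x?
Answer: (84 + √21714)²/441 ≈ 121.37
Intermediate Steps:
f = -42 (f = 7*(-6) = -42)
L(x) = 3 + x² (L(x) = 3 + x*x = 3 + x²)
J(r, p) = 2*r/(-5 + r) (J(r, p) = (2*r)/(-5 + r) = 2*r/(-5 + r))
M(B) = √(B + 2*B/(-5 + B))
(M(5 - f) + L(3 - 1*4))² = (√((5 - 1*(-42))*(-3 + (5 - 1*(-42)))/(-5 + (5 - 1*(-42)))) + (3 + (3 - 1*4)²))² = (√((5 + 42)*(-3 + (5 + 42))/(-5 + (5 + 42))) + (3 + (3 - 4)²))² = (√(47*(-3 + 47)/(-5 + 47)) + (3 + (-1)²))² = (√(47*44/42) + (3 + 1))² = (√(47*(1/42)*44) + 4)² = (√(1034/21) + 4)² = (√21714/21 + 4)² = (4 + √21714/21)²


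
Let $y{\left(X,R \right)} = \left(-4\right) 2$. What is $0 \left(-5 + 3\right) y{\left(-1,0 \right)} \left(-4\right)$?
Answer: $0$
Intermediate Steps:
$y{\left(X,R \right)} = -8$
$0 \left(-5 + 3\right) y{\left(-1,0 \right)} \left(-4\right) = 0 \left(-5 + 3\right) \left(-8\right) \left(-4\right) = 0 \left(-2\right) \left(-8\right) \left(-4\right) = 0 \left(-8\right) \left(-4\right) = 0 \left(-4\right) = 0$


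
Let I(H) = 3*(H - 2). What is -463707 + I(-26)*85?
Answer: -470847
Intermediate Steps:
I(H) = -6 + 3*H (I(H) = 3*(-2 + H) = -6 + 3*H)
-463707 + I(-26)*85 = -463707 + (-6 + 3*(-26))*85 = -463707 + (-6 - 78)*85 = -463707 - 84*85 = -463707 - 7140 = -470847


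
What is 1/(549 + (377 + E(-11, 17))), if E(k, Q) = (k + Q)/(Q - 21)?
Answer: 2/1849 ≈ 0.0010817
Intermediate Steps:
E(k, Q) = (Q + k)/(-21 + Q)
1/(549 + (377 + E(-11, 17))) = 1/(549 + (377 + (17 - 11)/(-21 + 17))) = 1/(549 + (377 + 6/(-4))) = 1/(549 + (377 - ¼*6)) = 1/(549 + (377 - 3/2)) = 1/(549 + 751/2) = 1/(1849/2) = 2/1849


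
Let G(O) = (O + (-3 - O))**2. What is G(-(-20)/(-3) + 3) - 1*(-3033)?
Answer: 3042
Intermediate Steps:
G(O) = 9 (G(O) = (-3)**2 = 9)
G(-(-20)/(-3) + 3) - 1*(-3033) = 9 - 1*(-3033) = 9 + 3033 = 3042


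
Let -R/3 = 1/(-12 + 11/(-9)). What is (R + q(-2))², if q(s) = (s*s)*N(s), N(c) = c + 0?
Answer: 855625/14161 ≈ 60.421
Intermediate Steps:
N(c) = c
q(s) = s³ (q(s) = (s*s)*s = s²*s = s³)
R = 27/119 (R = -3/(-12 + 11/(-9)) = -3/(-12 + 11*(-⅑)) = -3/(-12 - 11/9) = -3/(-119/9) = -3*(-9/119) = 27/119 ≈ 0.22689)
(R + q(-2))² = (27/119 + (-2)³)² = (27/119 - 8)² = (-925/119)² = 855625/14161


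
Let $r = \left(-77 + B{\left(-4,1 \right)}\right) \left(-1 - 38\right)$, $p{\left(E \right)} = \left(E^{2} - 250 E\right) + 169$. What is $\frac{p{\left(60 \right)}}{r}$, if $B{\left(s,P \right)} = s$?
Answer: $- \frac{11231}{3159} \approx -3.5552$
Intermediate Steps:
$p{\left(E \right)} = 169 + E^{2} - 250 E$
$r = 3159$ ($r = \left(-77 - 4\right) \left(-1 - 38\right) = \left(-81\right) \left(-39\right) = 3159$)
$\frac{p{\left(60 \right)}}{r} = \frac{169 + 60^{2} - 15000}{3159} = \left(169 + 3600 - 15000\right) \frac{1}{3159} = \left(-11231\right) \frac{1}{3159} = - \frac{11231}{3159}$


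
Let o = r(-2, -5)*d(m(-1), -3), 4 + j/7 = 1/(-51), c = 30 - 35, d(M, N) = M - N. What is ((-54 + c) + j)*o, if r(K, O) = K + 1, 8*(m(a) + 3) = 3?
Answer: 1111/34 ≈ 32.676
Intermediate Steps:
m(a) = -21/8 (m(a) = -3 + (⅛)*3 = -3 + 3/8 = -21/8)
r(K, O) = 1 + K
c = -5
j = -1435/51 (j = -28 + 7/(-51) = -28 + 7*(-1/51) = -28 - 7/51 = -1435/51 ≈ -28.137)
o = -3/8 (o = (1 - 2)*(-21/8 - 1*(-3)) = -(-21/8 + 3) = -1*3/8 = -3/8 ≈ -0.37500)
((-54 + c) + j)*o = ((-54 - 5) - 1435/51)*(-3/8) = (-59 - 1435/51)*(-3/8) = -4444/51*(-3/8) = 1111/34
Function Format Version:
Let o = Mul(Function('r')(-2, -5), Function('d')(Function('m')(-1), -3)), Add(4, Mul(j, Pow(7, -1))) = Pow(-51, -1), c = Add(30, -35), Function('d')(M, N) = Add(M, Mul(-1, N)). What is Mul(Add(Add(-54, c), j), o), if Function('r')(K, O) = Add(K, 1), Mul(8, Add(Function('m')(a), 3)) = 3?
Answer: Rational(1111, 34) ≈ 32.676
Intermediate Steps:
Function('m')(a) = Rational(-21, 8) (Function('m')(a) = Add(-3, Mul(Rational(1, 8), 3)) = Add(-3, Rational(3, 8)) = Rational(-21, 8))
Function('r')(K, O) = Add(1, K)
c = -5
j = Rational(-1435, 51) (j = Add(-28, Mul(7, Pow(-51, -1))) = Add(-28, Mul(7, Rational(-1, 51))) = Add(-28, Rational(-7, 51)) = Rational(-1435, 51) ≈ -28.137)
o = Rational(-3, 8) (o = Mul(Add(1, -2), Add(Rational(-21, 8), Mul(-1, -3))) = Mul(-1, Add(Rational(-21, 8), 3)) = Mul(-1, Rational(3, 8)) = Rational(-3, 8) ≈ -0.37500)
Mul(Add(Add(-54, c), j), o) = Mul(Add(Add(-54, -5), Rational(-1435, 51)), Rational(-3, 8)) = Mul(Add(-59, Rational(-1435, 51)), Rational(-3, 8)) = Mul(Rational(-4444, 51), Rational(-3, 8)) = Rational(1111, 34)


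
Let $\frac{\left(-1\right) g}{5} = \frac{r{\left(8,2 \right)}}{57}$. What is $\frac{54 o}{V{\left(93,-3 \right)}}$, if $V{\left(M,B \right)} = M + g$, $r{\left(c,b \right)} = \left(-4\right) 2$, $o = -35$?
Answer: $- \frac{15390}{763} \approx -20.17$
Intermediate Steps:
$r{\left(c,b \right)} = -8$
$g = \frac{40}{57}$ ($g = - 5 \left(- \frac{8}{57}\right) = - 5 \left(\left(-8\right) \frac{1}{57}\right) = \left(-5\right) \left(- \frac{8}{57}\right) = \frac{40}{57} \approx 0.70175$)
$V{\left(M,B \right)} = \frac{40}{57} + M$ ($V{\left(M,B \right)} = M + \frac{40}{57} = \frac{40}{57} + M$)
$\frac{54 o}{V{\left(93,-3 \right)}} = \frac{54 \left(-35\right)}{\frac{40}{57} + 93} = - \frac{1890}{\frac{5341}{57}} = \left(-1890\right) \frac{57}{5341} = - \frac{15390}{763}$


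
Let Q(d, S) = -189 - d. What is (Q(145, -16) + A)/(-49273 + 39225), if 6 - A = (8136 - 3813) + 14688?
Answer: 19339/10048 ≈ 1.9247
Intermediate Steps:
A = -19005 (A = 6 - ((8136 - 3813) + 14688) = 6 - (4323 + 14688) = 6 - 1*19011 = 6 - 19011 = -19005)
(Q(145, -16) + A)/(-49273 + 39225) = ((-189 - 1*145) - 19005)/(-49273 + 39225) = ((-189 - 145) - 19005)/(-10048) = (-334 - 19005)*(-1/10048) = -19339*(-1/10048) = 19339/10048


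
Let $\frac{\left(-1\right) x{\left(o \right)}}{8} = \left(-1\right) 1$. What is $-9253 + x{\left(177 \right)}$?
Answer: $-9245$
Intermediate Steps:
$x{\left(o \right)} = 8$ ($x{\left(o \right)} = - 8 \left(\left(-1\right) 1\right) = \left(-8\right) \left(-1\right) = 8$)
$-9253 + x{\left(177 \right)} = -9253 + 8 = -9245$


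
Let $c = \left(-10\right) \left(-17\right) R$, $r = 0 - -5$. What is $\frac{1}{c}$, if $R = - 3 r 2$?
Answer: $- \frac{1}{5100} \approx -0.00019608$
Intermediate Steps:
$r = 5$ ($r = 0 + 5 = 5$)
$R = -30$ ($R = \left(-3\right) 5 \cdot 2 = \left(-15\right) 2 = -30$)
$c = -5100$ ($c = \left(-10\right) \left(-17\right) \left(-30\right) = 170 \left(-30\right) = -5100$)
$\frac{1}{c} = \frac{1}{-5100} = - \frac{1}{5100}$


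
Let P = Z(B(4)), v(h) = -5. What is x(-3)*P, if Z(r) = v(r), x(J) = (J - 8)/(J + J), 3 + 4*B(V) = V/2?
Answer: -55/6 ≈ -9.1667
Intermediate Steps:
B(V) = -3/4 + V/8 (B(V) = -3/4 + (V/2)/4 = -3/4 + V/8)
x(J) = (-8 + J)/(2*J) (x(J) = (-8 + J)/((2*J)) = (-8 + J)*(1/(2*J)) = (-8 + J)/(2*J))
Z(r) = -5
P = -5
x(-3)*P = ((1/2)*(-8 - 3)/(-3))*(-5) = ((1/2)*(-1/3)*(-11))*(-5) = (11/6)*(-5) = -55/6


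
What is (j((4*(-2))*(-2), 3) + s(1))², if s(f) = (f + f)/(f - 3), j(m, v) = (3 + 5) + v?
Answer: 100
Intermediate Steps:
j(m, v) = 8 + v
s(f) = 2*f/(-3 + f) (s(f) = (2*f)/(-3 + f) = 2*f/(-3 + f))
(j((4*(-2))*(-2), 3) + s(1))² = ((8 + 3) + 2*1/(-3 + 1))² = (11 + 2*1/(-2))² = (11 + 2*1*(-½))² = (11 - 1)² = 10² = 100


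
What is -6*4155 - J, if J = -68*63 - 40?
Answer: -20606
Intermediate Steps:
J = -4324 (J = -4284 - 40 = -4324)
-6*4155 - J = -6*4155 - 1*(-4324) = -24930 + 4324 = -20606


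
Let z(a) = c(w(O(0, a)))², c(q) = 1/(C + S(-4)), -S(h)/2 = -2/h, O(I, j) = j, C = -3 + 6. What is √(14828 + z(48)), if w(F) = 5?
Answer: √59313/2 ≈ 121.77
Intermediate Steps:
C = 3
S(h) = 4/h (S(h) = -(-4)/h = 4/h)
c(q) = ½ (c(q) = 1/(3 + 4/(-4)) = 1/(3 + 4*(-¼)) = 1/(3 - 1) = 1/2 = ½)
z(a) = ¼ (z(a) = (½)² = ¼)
√(14828 + z(48)) = √(14828 + ¼) = √(59313/4) = √59313/2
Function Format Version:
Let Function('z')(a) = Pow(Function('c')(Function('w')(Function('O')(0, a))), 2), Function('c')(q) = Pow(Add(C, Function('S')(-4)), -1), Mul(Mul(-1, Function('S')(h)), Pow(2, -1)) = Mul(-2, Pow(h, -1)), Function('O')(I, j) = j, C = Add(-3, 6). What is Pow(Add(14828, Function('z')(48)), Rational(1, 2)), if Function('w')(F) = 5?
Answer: Mul(Rational(1, 2), Pow(59313, Rational(1, 2))) ≈ 121.77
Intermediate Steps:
C = 3
Function('S')(h) = Mul(4, Pow(h, -1)) (Function('S')(h) = Mul(-2, Mul(-2, Pow(h, -1))) = Mul(4, Pow(h, -1)))
Function('c')(q) = Rational(1, 2) (Function('c')(q) = Pow(Add(3, Mul(4, Pow(-4, -1))), -1) = Pow(Add(3, Mul(4, Rational(-1, 4))), -1) = Pow(Add(3, -1), -1) = Pow(2, -1) = Rational(1, 2))
Function('z')(a) = Rational(1, 4) (Function('z')(a) = Pow(Rational(1, 2), 2) = Rational(1, 4))
Pow(Add(14828, Function('z')(48)), Rational(1, 2)) = Pow(Add(14828, Rational(1, 4)), Rational(1, 2)) = Pow(Rational(59313, 4), Rational(1, 2)) = Mul(Rational(1, 2), Pow(59313, Rational(1, 2)))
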